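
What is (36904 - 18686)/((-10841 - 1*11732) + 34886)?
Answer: 18218/12313 ≈ 1.4796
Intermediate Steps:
(36904 - 18686)/((-10841 - 1*11732) + 34886) = 18218/((-10841 - 11732) + 34886) = 18218/(-22573 + 34886) = 18218/12313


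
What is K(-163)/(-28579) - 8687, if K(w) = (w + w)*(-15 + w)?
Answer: -248323801/28579 ≈ -8689.0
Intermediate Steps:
K(w) = 2*w*(-15 + w) (K(w) = (2*w)*(-15 + w) = 2*w*(-15 + w))
K(-163)/(-28579) - 8687 = (2*(-163)*(-15 - 163))/(-28579) - 8687 = (2*(-163)*(-178))*(-1/28579) - 8687 = 58028*(-1/28579) - 8687 = -58028/28579 - 8687 = -248323801/28579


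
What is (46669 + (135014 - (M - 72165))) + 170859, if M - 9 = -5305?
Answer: 430003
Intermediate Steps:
M = -5296 (M = 9 - 5305 = -5296)
(46669 + (135014 - (M - 72165))) + 170859 = (46669 + (135014 - (-5296 - 72165))) + 170859 = (46669 + (135014 - 1*(-77461))) + 170859 = (46669 + (135014 + 77461)) + 170859 = (46669 + 212475) + 170859 = 259144 + 170859 = 430003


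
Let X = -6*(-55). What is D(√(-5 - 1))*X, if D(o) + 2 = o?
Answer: -660 + 330*I*√6 ≈ -660.0 + 808.33*I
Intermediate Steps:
D(o) = -2 + o
X = 330
D(√(-5 - 1))*X = (-2 + √(-5 - 1))*330 = (-2 + √(-6))*330 = (-2 + I*√6)*330 = -660 + 330*I*√6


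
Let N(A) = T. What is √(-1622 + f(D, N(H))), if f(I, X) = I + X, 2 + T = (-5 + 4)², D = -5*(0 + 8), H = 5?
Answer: I*√1663 ≈ 40.78*I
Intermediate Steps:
D = -40 (D = -5*8 = -40)
T = -1 (T = -2 + (-5 + 4)² = -2 + (-1)² = -2 + 1 = -1)
N(A) = -1
√(-1622 + f(D, N(H))) = √(-1622 + (-40 - 1)) = √(-1622 - 41) = √(-1663) = I*√1663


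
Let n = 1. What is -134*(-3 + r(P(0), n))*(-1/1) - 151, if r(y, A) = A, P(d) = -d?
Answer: -419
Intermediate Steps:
-134*(-3 + r(P(0), n))*(-1/1) - 151 = -134*(-3 + 1)*(-1/1) - 151 = -(-268)*(-1*1) - 151 = -(-268)*(-1) - 151 = -134*2 - 151 = -268 - 151 = -419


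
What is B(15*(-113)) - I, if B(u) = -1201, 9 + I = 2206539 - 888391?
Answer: -1319340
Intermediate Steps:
I = 1318139 (I = -9 + (2206539 - 888391) = -9 + 1318148 = 1318139)
B(15*(-113)) - I = -1201 - 1*1318139 = -1201 - 1318139 = -1319340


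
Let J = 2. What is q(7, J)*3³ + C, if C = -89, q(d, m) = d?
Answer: 100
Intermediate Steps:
q(7, J)*3³ + C = 7*3³ - 89 = 7*27 - 89 = 189 - 89 = 100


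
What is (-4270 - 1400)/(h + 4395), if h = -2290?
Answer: -1134/421 ≈ -2.6936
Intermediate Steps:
(-4270 - 1400)/(h + 4395) = (-4270 - 1400)/(-2290 + 4395) = -5670/2105 = -5670*1/2105 = -1134/421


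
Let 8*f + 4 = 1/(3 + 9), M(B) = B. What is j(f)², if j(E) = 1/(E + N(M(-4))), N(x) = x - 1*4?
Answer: 9216/664225 ≈ 0.013875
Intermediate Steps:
f = -47/96 (f = -½ + 1/(8*(3 + 9)) = -½ + (⅛)/12 = -½ + (⅛)*(1/12) = -½ + 1/96 = -47/96 ≈ -0.48958)
N(x) = -4 + x (N(x) = x - 4 = -4 + x)
j(E) = 1/(-8 + E) (j(E) = 1/(E + (-4 - 4)) = 1/(E - 8) = 1/(-8 + E))
j(f)² = (1/(-8 - 47/96))² = (1/(-815/96))² = (-96/815)² = 9216/664225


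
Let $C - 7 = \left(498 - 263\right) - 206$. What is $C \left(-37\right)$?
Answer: $-1332$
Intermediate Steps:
$C = 36$ ($C = 7 + \left(\left(498 - 263\right) - 206\right) = 7 + \left(235 - 206\right) = 7 + 29 = 36$)
$C \left(-37\right) = 36 \left(-37\right) = -1332$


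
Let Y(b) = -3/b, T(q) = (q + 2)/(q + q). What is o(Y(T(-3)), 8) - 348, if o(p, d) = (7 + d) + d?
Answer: -325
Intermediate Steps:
T(q) = (2 + q)/(2*q) (T(q) = (2 + q)/((2*q)) = (2 + q)*(1/(2*q)) = (2 + q)/(2*q))
o(p, d) = 7 + 2*d
o(Y(T(-3)), 8) - 348 = (7 + 2*8) - 348 = (7 + 16) - 348 = 23 - 348 = -325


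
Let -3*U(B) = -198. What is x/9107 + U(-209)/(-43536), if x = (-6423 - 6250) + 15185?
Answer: 18126895/66080392 ≈ 0.27432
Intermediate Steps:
U(B) = 66 (U(B) = -⅓*(-198) = 66)
x = 2512 (x = -12673 + 15185 = 2512)
x/9107 + U(-209)/(-43536) = 2512/9107 + 66/(-43536) = 2512*(1/9107) + 66*(-1/43536) = 2512/9107 - 11/7256 = 18126895/66080392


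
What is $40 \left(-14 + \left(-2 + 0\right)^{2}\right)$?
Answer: $-400$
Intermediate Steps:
$40 \left(-14 + \left(-2 + 0\right)^{2}\right) = 40 \left(-14 + \left(-2\right)^{2}\right) = 40 \left(-14 + 4\right) = 40 \left(-10\right) = -400$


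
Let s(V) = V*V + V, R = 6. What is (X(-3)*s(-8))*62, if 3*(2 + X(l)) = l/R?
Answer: -22568/3 ≈ -7522.7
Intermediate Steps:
s(V) = V + V² (s(V) = V² + V = V + V²)
X(l) = -2 + l/18 (X(l) = -2 + (l/6)/3 = -2 + l/18)
(X(-3)*s(-8))*62 = ((-2 + (1/18)*(-3))*(-8*(1 - 8)))*62 = ((-2 - ⅙)*(-8*(-7)))*62 = -13/6*56*62 = -364/3*62 = -22568/3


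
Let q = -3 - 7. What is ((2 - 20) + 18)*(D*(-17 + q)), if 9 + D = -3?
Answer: 0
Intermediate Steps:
D = -12 (D = -9 - 3 = -12)
q = -10
((2 - 20) + 18)*(D*(-17 + q)) = ((2 - 20) + 18)*(-12*(-17 - 10)) = (-18 + 18)*(-12*(-27)) = 0*324 = 0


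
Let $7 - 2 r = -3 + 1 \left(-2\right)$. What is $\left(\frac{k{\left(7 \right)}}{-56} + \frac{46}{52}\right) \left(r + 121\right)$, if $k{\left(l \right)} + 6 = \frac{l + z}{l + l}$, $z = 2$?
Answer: $\frac{1268857}{10192} \approx 124.5$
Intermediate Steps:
$k{\left(l \right)} = -6 + \frac{2 + l}{2 l}$ ($k{\left(l \right)} = -6 + \frac{l + 2}{l + l} = -6 + \frac{2 + l}{2 l}$)
$r = 6$ ($r = \frac{7}{2} - \frac{-3 + 1 \left(-2\right)}{2} = \frac{7}{2} - \frac{-3 - 2}{2} = \frac{7}{2} - - \frac{5}{2} = \frac{7}{2} + \frac{5}{2} = 6$)
$\left(\frac{k{\left(7 \right)}}{-56} + \frac{46}{52}\right) \left(r + 121\right) = \left(\frac{- \frac{11}{2} + \frac{1}{7}}{-56} + \frac{46}{52}\right) \left(6 + 121\right) = \left(\left(- \frac{11}{2} + \frac{1}{7}\right) \left(- \frac{1}{56}\right) + 46 \cdot \frac{1}{52}\right) 127 = \left(\left(- \frac{75}{14}\right) \left(- \frac{1}{56}\right) + \frac{23}{26}\right) 127 = \left(\frac{75}{784} + \frac{23}{26}\right) 127 = \frac{9991}{10192} \cdot 127 = \frac{1268857}{10192}$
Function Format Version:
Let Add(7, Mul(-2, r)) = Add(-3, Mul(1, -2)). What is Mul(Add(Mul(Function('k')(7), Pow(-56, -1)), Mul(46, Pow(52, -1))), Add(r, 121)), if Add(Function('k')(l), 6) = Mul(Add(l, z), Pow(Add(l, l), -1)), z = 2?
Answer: Rational(1268857, 10192) ≈ 124.50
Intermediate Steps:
Function('k')(l) = Add(-6, Mul(Rational(1, 2), Pow(l, -1), Add(2, l))) (Function('k')(l) = Add(-6, Mul(Add(l, 2), Pow(Add(l, l), -1))) = Add(-6, Mul(Add(2, l), Pow(Mul(2, l), -1))) = Add(-6, Mul(Add(2, l), Mul(Rational(1, 2), Pow(l, -1)))) = Add(-6, Mul(Rational(1, 2), Pow(l, -1), Add(2, l))))
r = 6 (r = Add(Rational(7, 2), Mul(Rational(-1, 2), Add(-3, Mul(1, -2)))) = Add(Rational(7, 2), Mul(Rational(-1, 2), Add(-3, -2))) = Add(Rational(7, 2), Mul(Rational(-1, 2), -5)) = Add(Rational(7, 2), Rational(5, 2)) = 6)
Mul(Add(Mul(Function('k')(7), Pow(-56, -1)), Mul(46, Pow(52, -1))), Add(r, 121)) = Mul(Add(Mul(Add(Rational(-11, 2), Pow(7, -1)), Pow(-56, -1)), Mul(46, Pow(52, -1))), Add(6, 121)) = Mul(Add(Mul(Add(Rational(-11, 2), Rational(1, 7)), Rational(-1, 56)), Mul(46, Rational(1, 52))), 127) = Mul(Add(Mul(Rational(-75, 14), Rational(-1, 56)), Rational(23, 26)), 127) = Mul(Add(Rational(75, 784), Rational(23, 26)), 127) = Mul(Rational(9991, 10192), 127) = Rational(1268857, 10192)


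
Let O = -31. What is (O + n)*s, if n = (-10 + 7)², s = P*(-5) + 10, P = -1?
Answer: -330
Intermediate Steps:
s = 15 (s = -1*(-5) + 10 = 5 + 10 = 15)
n = 9 (n = (-3)² = 9)
(O + n)*s = (-31 + 9)*15 = -22*15 = -330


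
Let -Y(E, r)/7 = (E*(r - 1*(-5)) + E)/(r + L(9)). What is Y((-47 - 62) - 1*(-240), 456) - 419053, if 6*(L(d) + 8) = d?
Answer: -377575955/899 ≈ -4.2000e+5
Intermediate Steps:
L(d) = -8 + d/6
Y(E, r) = -7*(E + E*(5 + r))/(-13/2 + r) (Y(E, r) = -7*(E*(r - 1*(-5)) + E)/(r + (-8 + (⅙)*9)) = -7*(E*(r + 5) + E)/(r + (-8 + 3/2)) = -7*(E*(5 + r) + E)/(r - 13/2) = -7*(E + E*(5 + r))/(-13/2 + r))
Y((-47 - 62) - 1*(-240), 456) - 419053 = -14*((-47 - 62) - 1*(-240))*(6 + 456)/(-13 + 2*456) - 419053 = -14*(-109 + 240)*462/(-13 + 912) - 419053 = -14*131*462/899 - 419053 = -14*131*1/899*462 - 419053 = -847308/899 - 419053 = -377575955/899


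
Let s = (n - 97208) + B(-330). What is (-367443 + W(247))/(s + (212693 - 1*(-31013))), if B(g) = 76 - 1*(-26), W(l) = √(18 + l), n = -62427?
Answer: -367443/84173 + √265/84173 ≈ -4.3651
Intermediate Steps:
B(g) = 102 (B(g) = 76 + 26 = 102)
s = -159533 (s = (-62427 - 97208) + 102 = -159635 + 102 = -159533)
(-367443 + W(247))/(s + (212693 - 1*(-31013))) = (-367443 + √(18 + 247))/(-159533 + (212693 - 1*(-31013))) = (-367443 + √265)/(-159533 + (212693 + 31013)) = (-367443 + √265)/(-159533 + 243706) = (-367443 + √265)/84173 = (-367443 + √265)*(1/84173) = -367443/84173 + √265/84173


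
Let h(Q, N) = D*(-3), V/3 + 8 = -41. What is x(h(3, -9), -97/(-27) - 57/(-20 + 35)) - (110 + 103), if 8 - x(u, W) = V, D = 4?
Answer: -58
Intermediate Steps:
V = -147 (V = -24 + 3*(-41) = -24 - 123 = -147)
h(Q, N) = -12 (h(Q, N) = 4*(-3) = -12)
x(u, W) = 155 (x(u, W) = 8 - 1*(-147) = 8 + 147 = 155)
x(h(3, -9), -97/(-27) - 57/(-20 + 35)) - (110 + 103) = 155 - (110 + 103) = 155 - 213 = -58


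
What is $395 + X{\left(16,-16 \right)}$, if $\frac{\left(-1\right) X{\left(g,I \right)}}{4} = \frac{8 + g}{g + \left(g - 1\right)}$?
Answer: $\frac{12149}{31} \approx 391.9$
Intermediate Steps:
$X{\left(g,I \right)} = - \frac{4 \left(8 + g\right)}{-1 + 2 g}$ ($X{\left(g,I \right)} = - 4 \frac{8 + g}{g + \left(g - 1\right)} = - 4 \frac{8 + g}{g + \left(-1 + g\right)} = - 4 \frac{8 + g}{-1 + 2 g} = - \frac{4 \left(8 + g\right)}{-1 + 2 g}$)
$395 + X{\left(16,-16 \right)} = 395 + \frac{4 \left(-8 - 16\right)}{-1 + 2 \cdot 16} = 395 + \frac{4 \left(-8 - 16\right)}{-1 + 32} = 395 + 4 \cdot \frac{1}{31} \left(-24\right) = 395 - \frac{96}{31} = \frac{12149}{31}$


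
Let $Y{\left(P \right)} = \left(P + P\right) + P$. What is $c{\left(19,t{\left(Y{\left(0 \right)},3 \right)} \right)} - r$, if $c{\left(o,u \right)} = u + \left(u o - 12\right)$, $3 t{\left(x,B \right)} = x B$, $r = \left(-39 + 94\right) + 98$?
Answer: $-165$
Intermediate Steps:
$r = 153$ ($r = 55 + 98 = 153$)
$Y{\left(P \right)} = 3 P$ ($Y{\left(P \right)} = 2 P + P = 3 P$)
$t{\left(x,B \right)} = \frac{B x}{3}$ ($t{\left(x,B \right)} = \frac{x B}{3} = \frac{B x}{3}$)
$c{\left(o,u \right)} = -12 + u + o u$ ($c{\left(o,u \right)} = u + \left(o u - 12\right) = u + \left(-12 + o u\right) = -12 + u + o u$)
$c{\left(19,t{\left(Y{\left(0 \right)},3 \right)} \right)} - r = \left(-12 + \frac{1}{3} \cdot 3 \cdot 3 \cdot 0 + 19 \cdot \frac{1}{3} \cdot 3 \cdot 3 \cdot 0\right) - 153 = \left(-12 + \frac{1}{3} \cdot 3 \cdot 0 + 19 \cdot \frac{1}{3} \cdot 3 \cdot 0\right) - 153 = \left(-12 + 0 + 19 \cdot 0\right) - 153 = \left(-12 + 0 + 0\right) - 153 = -12 - 153 = -165$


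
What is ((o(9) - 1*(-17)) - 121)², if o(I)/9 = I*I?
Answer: 390625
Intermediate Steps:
o(I) = 9*I² (o(I) = 9*(I*I) = 9*I²)
((o(9) - 1*(-17)) - 121)² = ((9*9² - 1*(-17)) - 121)² = ((9*81 + 17) - 121)² = ((729 + 17) - 121)² = (746 - 121)² = 625² = 390625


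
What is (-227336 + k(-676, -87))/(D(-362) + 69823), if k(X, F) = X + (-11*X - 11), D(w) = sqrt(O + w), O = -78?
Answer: -5134015367/1625083923 + 147058*I*sqrt(110)/1625083923 ≈ -3.1592 + 0.00094909*I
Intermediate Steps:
D(w) = sqrt(-78 + w)
k(X, F) = -11 - 10*X (k(X, F) = X + (-11 - 11*X) = -11 - 10*X)
(-227336 + k(-676, -87))/(D(-362) + 69823) = (-227336 + (-11 - 10*(-676)))/(sqrt(-78 - 362) + 69823) = (-227336 + (-11 + 6760))/(sqrt(-440) + 69823) = (-227336 + 6749)/(2*I*sqrt(110) + 69823) = -220587/(69823 + 2*I*sqrt(110))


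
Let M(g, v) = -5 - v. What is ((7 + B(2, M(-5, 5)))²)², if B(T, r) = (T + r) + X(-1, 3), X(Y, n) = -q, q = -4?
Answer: 81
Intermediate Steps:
X(Y, n) = 4 (X(Y, n) = -1*(-4) = 4)
B(T, r) = 4 + T + r (B(T, r) = (T + r) + 4 = 4 + T + r)
((7 + B(2, M(-5, 5)))²)² = ((7 + (4 + 2 + (-5 - 1*5)))²)² = ((7 + (4 + 2 + (-5 - 5)))²)² = ((7 + (4 + 2 - 10))²)² = ((7 - 4)²)² = (3²)² = 9² = 81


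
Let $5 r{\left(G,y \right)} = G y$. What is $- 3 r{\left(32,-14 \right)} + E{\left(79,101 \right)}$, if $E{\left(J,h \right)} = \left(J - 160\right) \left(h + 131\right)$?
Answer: $- \frac{92616}{5} \approx -18523.0$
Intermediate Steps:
$r{\left(G,y \right)} = \frac{G y}{5}$
$E{\left(J,h \right)} = \left(-160 + J\right) \left(131 + h\right)$
$- 3 r{\left(32,-14 \right)} + E{\left(79,101 \right)} = - 3 \cdot \frac{1}{5} \cdot 32 \left(-14\right) + \left(-20960 - 16160 + 131 \cdot 79 + 79 \cdot 101\right) = \left(-3\right) \left(- \frac{448}{5}\right) + \left(-20960 - 16160 + 10349 + 7979\right) = \frac{1344}{5} - 18792 = - \frac{92616}{5}$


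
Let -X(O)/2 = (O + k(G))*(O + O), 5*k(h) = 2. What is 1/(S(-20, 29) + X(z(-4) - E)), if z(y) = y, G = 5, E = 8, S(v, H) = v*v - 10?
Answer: -5/834 ≈ -0.0059952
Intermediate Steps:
S(v, H) = -10 + v**2 (S(v, H) = v**2 - 10 = -10 + v**2)
k(h) = 2/5 (k(h) = (1/5)*2 = 2/5)
X(O) = -4*O*(2/5 + O) (X(O) = -2*(O + 2/5)*(O + O) = -2*(2/5 + O)*2*O = -4*O*(2/5 + O))
1/(S(-20, 29) + X(z(-4) - E)) = 1/((-10 + (-20)**2) - 4*(-4 - 1*8)*(2 + 5*(-4 - 1*8))/5) = 1/((-10 + 400) - 4*(-4 - 8)*(2 + 5*(-4 - 8))/5) = 1/(390 - 4/5*(-12)*(2 + 5*(-12))) = 1/(390 - 4/5*(-12)*(2 - 60)) = 1/(390 - 4/5*(-12)*(-58)) = 1/(390 - 2784/5) = 1/(-834/5) = -5/834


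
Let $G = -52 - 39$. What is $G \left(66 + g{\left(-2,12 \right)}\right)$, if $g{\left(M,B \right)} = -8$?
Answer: $-5278$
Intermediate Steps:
$G = -91$
$G \left(66 + g{\left(-2,12 \right)}\right) = - 91 \left(66 - 8\right) = \left(-91\right) 58 = -5278$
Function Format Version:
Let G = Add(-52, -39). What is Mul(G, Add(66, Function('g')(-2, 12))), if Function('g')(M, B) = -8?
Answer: -5278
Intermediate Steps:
G = -91
Mul(G, Add(66, Function('g')(-2, 12))) = Mul(-91, Add(66, -8)) = Mul(-91, 58) = -5278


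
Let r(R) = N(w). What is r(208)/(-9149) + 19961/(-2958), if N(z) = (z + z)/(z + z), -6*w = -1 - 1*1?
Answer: -182626147/27062742 ≈ -6.7483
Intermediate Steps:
w = 1/3 (w = -(-1 - 1*1)/6 = -(-1 - 1)/6 = -1/6*(-2) = 1/3 ≈ 0.33333)
N(z) = 1 (N(z) = (2*z)/((2*z)) = (2*z)*(1/(2*z)) = 1)
r(R) = 1
r(208)/(-9149) + 19961/(-2958) = 1/(-9149) + 19961/(-2958) = 1*(-1/9149) + 19961*(-1/2958) = -1/9149 - 19961/2958 = -182626147/27062742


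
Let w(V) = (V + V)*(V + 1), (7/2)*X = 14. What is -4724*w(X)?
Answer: -188960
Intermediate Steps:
X = 4 (X = (2/7)*14 = 4)
w(V) = 2*V*(1 + V) (w(V) = (2*V)*(1 + V) = 2*V*(1 + V))
-4724*w(X) = -9448*4*(1 + 4) = -9448*4*5 = -4724*40 = -188960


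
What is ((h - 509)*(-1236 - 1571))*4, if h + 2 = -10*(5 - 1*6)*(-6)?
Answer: 6411188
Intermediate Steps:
h = -62 (h = -2 - 10*(5 - 1*6)*(-6) = -2 - 10*(5 - 6)*(-6) = -2 - 10*(-1)*(-6) = -2 + 10*(-6) = -2 - 60 = -62)
((h - 509)*(-1236 - 1571))*4 = ((-62 - 509)*(-1236 - 1571))*4 = -571*(-2807)*4 = 1602797*4 = 6411188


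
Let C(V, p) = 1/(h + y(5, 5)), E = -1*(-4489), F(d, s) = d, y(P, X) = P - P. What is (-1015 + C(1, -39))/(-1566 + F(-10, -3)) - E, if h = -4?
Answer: -28294595/6304 ≈ -4488.4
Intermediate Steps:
y(P, X) = 0
E = 4489
C(V, p) = -1/4 (C(V, p) = 1/(-4 + 0) = 1/(-4) = -1/4)
(-1015 + C(1, -39))/(-1566 + F(-10, -3)) - E = (-1015 - 1/4)/(-1566 - 10) - 1*4489 = -4061/4/(-1576) - 4489 = -4061/4*(-1/1576) - 4489 = 4061/6304 - 4489 = -28294595/6304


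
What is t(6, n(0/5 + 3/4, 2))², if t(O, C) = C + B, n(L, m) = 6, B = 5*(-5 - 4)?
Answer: 1521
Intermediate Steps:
B = -45 (B = 5*(-9) = -45)
t(O, C) = -45 + C (t(O, C) = C - 45 = -45 + C)
t(6, n(0/5 + 3/4, 2))² = (-45 + 6)² = (-39)² = 1521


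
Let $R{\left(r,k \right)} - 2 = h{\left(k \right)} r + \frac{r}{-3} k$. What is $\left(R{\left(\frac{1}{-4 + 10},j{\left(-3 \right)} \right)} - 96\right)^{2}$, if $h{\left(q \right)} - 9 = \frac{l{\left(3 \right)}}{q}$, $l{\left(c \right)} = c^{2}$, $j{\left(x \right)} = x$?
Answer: $\frac{310249}{36} \approx 8618.0$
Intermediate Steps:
$h{\left(q \right)} = 9 + \frac{9}{q}$ ($h{\left(q \right)} = 9 + \frac{3^{2}}{q} = 9 + \frac{9}{q}$)
$R{\left(r,k \right)} = 2 + r \left(9 + \frac{9}{k}\right) - \frac{k r}{3}$ ($R{\left(r,k \right)} = 2 + \left(\left(9 + \frac{9}{k}\right) r + \frac{r}{-3} k\right) = 2 + \left(r \left(9 + \frac{9}{k}\right) + r \left(- \frac{1}{3}\right) k\right) = 2 + \left(r \left(9 + \frac{9}{k}\right) + - \frac{r}{3} k\right) = 2 - \left(- r \left(9 + \frac{9}{k}\right) + \frac{k r}{3}\right) = 2 + r \left(9 + \frac{9}{k}\right) - \frac{k r}{3}$)
$\left(R{\left(\frac{1}{-4 + 10},j{\left(-3 \right)} \right)} - 96\right)^{2} = \left(\left(2 + \frac{9}{-4 + 10} + \frac{9}{\left(-4 + 10\right) \left(-3\right)} - - \frac{1}{-4 + 10}\right) - 96\right)^{2} = \left(\left(2 + \frac{9}{6} + 9 \cdot \frac{1}{6} \left(- \frac{1}{3}\right) - - \frac{1}{6}\right) - 96\right)^{2} = \left(\left(2 + 9 \cdot \frac{1}{6} + 9 \cdot \frac{1}{6} \left(- \frac{1}{3}\right) - \left(-1\right) \frac{1}{6}\right) - 96\right)^{2} = \left(\left(2 + \frac{3}{2} - \frac{1}{2} + \frac{1}{6}\right) - 96\right)^{2} = \left(\frac{19}{6} - 96\right)^{2} = \left(- \frac{557}{6}\right)^{2} = \frac{310249}{36}$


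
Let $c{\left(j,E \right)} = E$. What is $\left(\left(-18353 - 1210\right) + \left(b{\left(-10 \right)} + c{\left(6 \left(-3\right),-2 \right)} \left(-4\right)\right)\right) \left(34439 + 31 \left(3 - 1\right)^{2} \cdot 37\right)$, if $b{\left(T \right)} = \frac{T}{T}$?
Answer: $-763133958$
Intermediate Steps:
$b{\left(T \right)} = 1$
$\left(\left(-18353 - 1210\right) + \left(b{\left(-10 \right)} + c{\left(6 \left(-3\right),-2 \right)} \left(-4\right)\right)\right) \left(34439 + 31 \left(3 - 1\right)^{2} \cdot 37\right) = \left(\left(-18353 - 1210\right) + \left(1 - -8\right)\right) \left(34439 + 31 \left(3 - 1\right)^{2} \cdot 37\right) = \left(\left(-18353 - 1210\right) + \left(1 + 8\right)\right) \left(34439 + 31 \cdot 2^{2} \cdot 37\right) = \left(-19563 + 9\right) \left(34439 + 31 \cdot 4 \cdot 37\right) = - 19554 \left(34439 + 124 \cdot 37\right) = - 19554 \left(34439 + 4588\right) = \left(-19554\right) 39027 = -763133958$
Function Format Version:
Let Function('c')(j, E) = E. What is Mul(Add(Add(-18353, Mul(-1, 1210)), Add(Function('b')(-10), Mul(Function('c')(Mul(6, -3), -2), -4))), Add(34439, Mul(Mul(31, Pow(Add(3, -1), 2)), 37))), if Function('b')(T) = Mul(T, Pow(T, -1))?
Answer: -763133958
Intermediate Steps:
Function('b')(T) = 1
Mul(Add(Add(-18353, Mul(-1, 1210)), Add(Function('b')(-10), Mul(Function('c')(Mul(6, -3), -2), -4))), Add(34439, Mul(Mul(31, Pow(Add(3, -1), 2)), 37))) = Mul(Add(Add(-18353, Mul(-1, 1210)), Add(1, Mul(-2, -4))), Add(34439, Mul(Mul(31, Pow(Add(3, -1), 2)), 37))) = Mul(Add(Add(-18353, -1210), Add(1, 8)), Add(34439, Mul(Mul(31, Pow(2, 2)), 37))) = Mul(Add(-19563, 9), Add(34439, Mul(Mul(31, 4), 37))) = Mul(-19554, Add(34439, Mul(124, 37))) = Mul(-19554, Add(34439, 4588)) = Mul(-19554, 39027) = -763133958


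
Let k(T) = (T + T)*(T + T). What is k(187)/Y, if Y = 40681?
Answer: 8228/2393 ≈ 3.4384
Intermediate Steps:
k(T) = 4*T**2 (k(T) = (2*T)*(2*T) = 4*T**2)
k(187)/Y = (4*187**2)/40681 = (4*34969)*(1/40681) = 139876*(1/40681) = 8228/2393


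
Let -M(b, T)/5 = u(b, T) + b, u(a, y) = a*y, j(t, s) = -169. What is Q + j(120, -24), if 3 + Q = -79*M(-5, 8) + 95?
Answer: -17852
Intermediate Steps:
M(b, T) = -5*b - 5*T*b (M(b, T) = -5*(b*T + b) = -5*(T*b + b) = -5*(b + T*b) = -5*b - 5*T*b)
Q = -17683 (Q = -3 + (-395*(-5)*(-1 - 1*8) + 95) = -3 + (-395*(-5)*(-1 - 8) + 95) = -3 + (-395*(-5)*(-9) + 95) = -3 + (-79*225 + 95) = -3 + (-17775 + 95) = -3 - 17680 = -17683)
Q + j(120, -24) = -17683 - 169 = -17852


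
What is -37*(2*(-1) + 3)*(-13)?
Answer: 481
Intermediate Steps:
-37*(2*(-1) + 3)*(-13) = -37*(-2 + 3)*(-13) = -37*1*(-13) = -37*(-13) = 481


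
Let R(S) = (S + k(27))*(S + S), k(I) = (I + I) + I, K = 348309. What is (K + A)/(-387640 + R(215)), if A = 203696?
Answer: -110401/52072 ≈ -2.1202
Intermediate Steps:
k(I) = 3*I (k(I) = 2*I + I = 3*I)
R(S) = 2*S*(81 + S) (R(S) = (S + 3*27)*(S + S) = (S + 81)*(2*S) = (81 + S)*(2*S) = 2*S*(81 + S))
(K + A)/(-387640 + R(215)) = (348309 + 203696)/(-387640 + 2*215*(81 + 215)) = 552005/(-387640 + 2*215*296) = 552005/(-387640 + 127280) = 552005/(-260360) = 552005*(-1/260360) = -110401/52072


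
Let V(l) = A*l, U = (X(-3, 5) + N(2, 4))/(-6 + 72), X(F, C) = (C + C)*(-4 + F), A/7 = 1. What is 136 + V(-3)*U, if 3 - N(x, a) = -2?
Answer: 3447/22 ≈ 156.68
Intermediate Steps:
A = 7 (A = 7*1 = 7)
N(x, a) = 5 (N(x, a) = 3 - 1*(-2) = 3 + 2 = 5)
X(F, C) = 2*C*(-4 + F) (X(F, C) = (2*C)*(-4 + F) = 2*C*(-4 + F))
U = -65/66 (U = (2*5*(-4 - 3) + 5)/(-6 + 72) = (2*5*(-7) + 5)/66 = (-70 + 5)*(1/66) = -65*1/66 = -65/66 ≈ -0.98485)
V(l) = 7*l
136 + V(-3)*U = 136 + (7*(-3))*(-65/66) = 136 - 21*(-65/66) = 136 + 455/22 = 3447/22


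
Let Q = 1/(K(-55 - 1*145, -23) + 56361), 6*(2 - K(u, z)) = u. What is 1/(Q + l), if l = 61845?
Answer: 169189/10463493708 ≈ 1.6169e-5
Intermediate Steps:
K(u, z) = 2 - u/6
Q = 3/169189 (Q = 1/((2 - (-55 - 1*145)/6) + 56361) = 1/((2 - (-55 - 145)/6) + 56361) = 1/((2 - ⅙*(-200)) + 56361) = 1/((2 + 100/3) + 56361) = 1/(106/3 + 56361) = 1/(169189/3) = 3/169189 ≈ 1.7732e-5)
1/(Q + l) = 1/(3/169189 + 61845) = 1/(10463493708/169189) = 169189/10463493708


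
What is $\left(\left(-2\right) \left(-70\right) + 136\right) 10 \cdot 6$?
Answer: $16560$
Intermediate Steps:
$\left(\left(-2\right) \left(-70\right) + 136\right) 10 \cdot 6 = \left(140 + 136\right) 60 = 276 \cdot 60 = 16560$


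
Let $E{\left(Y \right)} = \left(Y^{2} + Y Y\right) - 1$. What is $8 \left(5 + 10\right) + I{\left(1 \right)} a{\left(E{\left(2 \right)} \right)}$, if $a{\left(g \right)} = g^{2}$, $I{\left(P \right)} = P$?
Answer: $169$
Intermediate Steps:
$E{\left(Y \right)} = -1 + 2 Y^{2}$ ($E{\left(Y \right)} = \left(Y^{2} + Y^{2}\right) - 1 = 2 Y^{2} - 1 = -1 + 2 Y^{2}$)
$8 \left(5 + 10\right) + I{\left(1 \right)} a{\left(E{\left(2 \right)} \right)} = 8 \left(5 + 10\right) + 1 \left(-1 + 2 \cdot 2^{2}\right)^{2} = 8 \cdot 15 + 1 \left(-1 + 2 \cdot 4\right)^{2} = 120 + 1 \left(-1 + 8\right)^{2} = 120 + 1 \cdot 7^{2} = 120 + 1 \cdot 49 = 120 + 49 = 169$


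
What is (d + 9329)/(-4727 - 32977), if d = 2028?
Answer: -11357/37704 ≈ -0.30121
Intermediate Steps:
(d + 9329)/(-4727 - 32977) = (2028 + 9329)/(-4727 - 32977) = 11357/(-37704) = 11357*(-1/37704) = -11357/37704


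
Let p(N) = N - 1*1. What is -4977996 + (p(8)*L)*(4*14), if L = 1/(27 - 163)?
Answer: -84625981/17 ≈ -4.9780e+6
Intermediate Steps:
p(N) = -1 + N (p(N) = N - 1 = -1 + N)
L = -1/136 (L = 1/(-136) = -1/136 ≈ -0.0073529)
-4977996 + (p(8)*L)*(4*14) = -4977996 + ((-1 + 8)*(-1/136))*(4*14) = -4977996 + (7*(-1/136))*56 = -4977996 - 7/136*56 = -4977996 - 49/17 = -84625981/17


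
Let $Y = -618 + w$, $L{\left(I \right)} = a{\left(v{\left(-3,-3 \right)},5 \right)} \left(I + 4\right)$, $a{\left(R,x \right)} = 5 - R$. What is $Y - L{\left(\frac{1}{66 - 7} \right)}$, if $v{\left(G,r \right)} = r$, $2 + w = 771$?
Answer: $\frac{7013}{59} \approx 118.86$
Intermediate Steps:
$w = 769$ ($w = -2 + 771 = 769$)
$L{\left(I \right)} = 32 + 8 I$ ($L{\left(I \right)} = \left(5 - -3\right) \left(I + 4\right) = \left(5 + 3\right) \left(4 + I\right) = 8 \left(4 + I\right) = 32 + 8 I$)
$Y = 151$ ($Y = -618 + 769 = 151$)
$Y - L{\left(\frac{1}{66 - 7} \right)} = 151 - \left(32 + \frac{8}{66 - 7}\right) = 151 - \left(32 + \frac{8}{59}\right) = 151 - \frac{1896}{59} = \frac{7013}{59}$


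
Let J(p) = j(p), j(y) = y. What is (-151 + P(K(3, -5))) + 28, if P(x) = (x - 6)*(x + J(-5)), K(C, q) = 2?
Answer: -111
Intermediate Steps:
J(p) = p
P(x) = (-6 + x)*(-5 + x) (P(x) = (x - 6)*(x - 5) = (-6 + x)*(-5 + x))
(-151 + P(K(3, -5))) + 28 = (-151 + (30 + 2² - 11*2)) + 28 = (-151 + (30 + 4 - 22)) + 28 = (-151 + 12) + 28 = -139 + 28 = -111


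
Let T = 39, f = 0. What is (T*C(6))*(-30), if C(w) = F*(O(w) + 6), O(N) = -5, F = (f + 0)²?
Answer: 0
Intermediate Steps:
F = 0 (F = (0 + 0)² = 0² = 0)
C(w) = 0 (C(w) = 0*(-5 + 6) = 0*1 = 0)
(T*C(6))*(-30) = (39*0)*(-30) = 0*(-30) = 0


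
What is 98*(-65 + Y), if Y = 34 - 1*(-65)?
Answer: 3332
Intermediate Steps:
Y = 99 (Y = 34 + 65 = 99)
98*(-65 + Y) = 98*(-65 + 99) = 98*34 = 3332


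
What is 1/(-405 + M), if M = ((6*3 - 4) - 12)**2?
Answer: -1/401 ≈ -0.0024938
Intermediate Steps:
M = 4 (M = ((18 - 4) - 12)**2 = (14 - 12)**2 = 2**2 = 4)
1/(-405 + M) = 1/(-405 + 4) = 1/(-401) = -1/401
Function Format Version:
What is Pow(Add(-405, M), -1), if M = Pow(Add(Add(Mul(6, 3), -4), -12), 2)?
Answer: Rational(-1, 401) ≈ -0.0024938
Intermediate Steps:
M = 4 (M = Pow(Add(Add(18, -4), -12), 2) = Pow(Add(14, -12), 2) = Pow(2, 2) = 4)
Pow(Add(-405, M), -1) = Pow(Add(-405, 4), -1) = Pow(-401, -1) = Rational(-1, 401)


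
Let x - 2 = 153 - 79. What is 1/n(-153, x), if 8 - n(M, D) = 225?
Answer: -1/217 ≈ -0.0046083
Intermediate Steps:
x = 76 (x = 2 + (153 - 79) = 2 + 74 = 76)
n(M, D) = -217 (n(M, D) = 8 - 1*225 = 8 - 225 = -217)
1/n(-153, x) = 1/(-217) = -1/217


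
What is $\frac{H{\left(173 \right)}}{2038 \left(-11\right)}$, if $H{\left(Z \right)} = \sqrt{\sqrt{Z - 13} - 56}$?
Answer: $- \frac{i \sqrt{14 - \sqrt{10}}}{11209} \approx - 0.0002937 i$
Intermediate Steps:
$H{\left(Z \right)} = \sqrt{-56 + \sqrt{-13 + Z}}$ ($H{\left(Z \right)} = \sqrt{\sqrt{-13 + Z} - 56} = \sqrt{-56 + \sqrt{-13 + Z}}$)
$\frac{H{\left(173 \right)}}{2038 \left(-11\right)} = \frac{\sqrt{-56 + \sqrt{-13 + 173}}}{2038 \left(-11\right)} = \frac{\sqrt{-56 + \sqrt{160}}}{-22418} = \sqrt{-56 + 4 \sqrt{10}} \left(- \frac{1}{22418}\right) = - \frac{\sqrt{-56 + 4 \sqrt{10}}}{22418}$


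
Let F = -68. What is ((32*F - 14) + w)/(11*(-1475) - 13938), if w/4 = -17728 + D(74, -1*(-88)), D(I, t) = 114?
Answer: 10378/4309 ≈ 2.4084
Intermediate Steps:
w = -70456 (w = 4*(-17728 + 114) = 4*(-17614) = -70456)
((32*F - 14) + w)/(11*(-1475) - 13938) = ((32*(-68) - 14) - 70456)/(11*(-1475) - 13938) = ((-2176 - 14) - 70456)/(-16225 - 13938) = (-2190 - 70456)/(-30163) = -72646*(-1/30163) = 10378/4309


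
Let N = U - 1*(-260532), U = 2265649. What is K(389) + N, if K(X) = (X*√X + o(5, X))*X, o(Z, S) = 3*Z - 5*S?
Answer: 1775411 + 151321*√389 ≈ 4.7599e+6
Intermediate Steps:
o(Z, S) = -5*S + 3*Z
K(X) = X*(15 + X^(3/2) - 5*X) (K(X) = (X*√X + (-5*X + 3*5))*X = (X^(3/2) + (-5*X + 15))*X = (X^(3/2) + (15 - 5*X))*X = (15 + X^(3/2) - 5*X)*X = X*(15 + X^(3/2) - 5*X))
N = 2526181 (N = 2265649 - 1*(-260532) = 2265649 + 260532 = 2526181)
K(389) + N = (389^(5/2) - 5*389*(-3 + 389)) + 2526181 = (151321*√389 - 5*389*386) + 2526181 = (151321*√389 - 750770) + 2526181 = (-750770 + 151321*√389) + 2526181 = 1775411 + 151321*√389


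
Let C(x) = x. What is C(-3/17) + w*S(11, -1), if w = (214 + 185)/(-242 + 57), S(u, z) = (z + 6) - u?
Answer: 40143/3145 ≈ 12.764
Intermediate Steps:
S(u, z) = 6 + z - u (S(u, z) = (6 + z) - u = 6 + z - u)
w = -399/185 (w = 399/(-185) = 399*(-1/185) = -399/185 ≈ -2.1568)
C(-3/17) + w*S(11, -1) = -3/17 - 399*(6 - 1 - 1*11)/185 = -3*1/17 - 399*(6 - 1 - 11)/185 = -3/17 - 399/185*(-6) = -3/17 + 2394/185 = 40143/3145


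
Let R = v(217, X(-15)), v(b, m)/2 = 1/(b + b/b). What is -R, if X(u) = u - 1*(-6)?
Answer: -1/109 ≈ -0.0091743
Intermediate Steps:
X(u) = 6 + u (X(u) = u + 6 = 6 + u)
v(b, m) = 2/(1 + b) (v(b, m) = 2/(b + b/b) = 2/(b + 1) = 2/(1 + b))
R = 1/109 (R = 2/(1 + 217) = 2/218 = 2*(1/218) = 1/109 ≈ 0.0091743)
-R = -1*1/109 = -1/109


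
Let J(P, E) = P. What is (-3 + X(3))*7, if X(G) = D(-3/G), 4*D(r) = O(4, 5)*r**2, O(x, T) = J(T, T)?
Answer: -49/4 ≈ -12.250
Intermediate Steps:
O(x, T) = T
D(r) = 5*r**2/4 (D(r) = (5*r**2)/4 = 5*r**2/4)
X(G) = 45/(4*G**2) (X(G) = 5*(-3/G)**2/4 = 5*(9/G**2)/4 = 45/(4*G**2))
(-3 + X(3))*7 = (-3 + (45/4)/3**2)*7 = (-3 + (45/4)*(1/9))*7 = (-3 + 5/4)*7 = -7/4*7 = -49/4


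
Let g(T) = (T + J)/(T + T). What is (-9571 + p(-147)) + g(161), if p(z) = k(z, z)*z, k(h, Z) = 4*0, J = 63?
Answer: -220117/23 ≈ -9570.3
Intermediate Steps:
k(h, Z) = 0
g(T) = (63 + T)/(2*T) (g(T) = (T + 63)/(T + T) = (63 + T)/((2*T)) = (63 + T)*(1/(2*T)) = (63 + T)/(2*T))
p(z) = 0 (p(z) = 0*z = 0)
(-9571 + p(-147)) + g(161) = (-9571 + 0) + (1/2)*(63 + 161)/161 = -9571 + (1/2)*(1/161)*224 = -9571 + 16/23 = -220117/23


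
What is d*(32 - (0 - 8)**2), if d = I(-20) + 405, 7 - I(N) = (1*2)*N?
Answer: -14464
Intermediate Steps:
I(N) = 7 - 2*N (I(N) = 7 - 1*2*N = 7 - 2*N)
d = 452 (d = (7 - 2*(-20)) + 405 = (7 + 40) + 405 = 47 + 405 = 452)
d*(32 - (0 - 8)**2) = 452*(32 - (0 - 8)**2) = 452*(32 - 1*(-8)**2) = 452*(32 - 1*64) = 452*(32 - 64) = 452*(-32) = -14464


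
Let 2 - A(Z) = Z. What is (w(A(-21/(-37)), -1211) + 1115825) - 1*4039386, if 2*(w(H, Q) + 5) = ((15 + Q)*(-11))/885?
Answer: -2587349332/885 ≈ -2.9236e+6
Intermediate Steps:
A(Z) = 2 - Z
w(H, Q) = -601/118 - 11*Q/1770 (w(H, Q) = -5 + (((15 + Q)*(-11))/885)/2 = -5 + ((-165 - 11*Q)*(1/885))/2 = -5 + (-11/59 - 11*Q/885)/2 = -5 + (-11/118 - 11*Q/1770) = -601/118 - 11*Q/1770)
(w(A(-21/(-37)), -1211) + 1115825) - 1*4039386 = ((-601/118 - 11/1770*(-1211)) + 1115825) - 1*4039386 = ((-601/118 + 13321/1770) + 1115825) - 4039386 = (2153/885 + 1115825) - 4039386 = 987507278/885 - 4039386 = -2587349332/885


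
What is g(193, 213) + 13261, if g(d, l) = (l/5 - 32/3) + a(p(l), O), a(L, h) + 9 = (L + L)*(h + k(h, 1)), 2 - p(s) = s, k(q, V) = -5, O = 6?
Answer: 192929/15 ≈ 12862.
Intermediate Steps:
p(s) = 2 - s
a(L, h) = -9 + 2*L*(-5 + h) (a(L, h) = -9 + (L + L)*(h - 5) = -9 + (2*L)*(-5 + h) = -9 + 2*L*(-5 + h))
g(d, l) = -47/3 - 9*l/5 (g(d, l) = (l/5 - 32/3) + (-9 - 10*(2 - l) + 2*(2 - l)*6) = (l*(1/5) - 32*1/3) + (-9 + (-20 + 10*l) + (24 - 12*l)) = (l/5 - 32/3) + (-5 - 2*l) = (-32/3 + l/5) + (-5 - 2*l) = -47/3 - 9*l/5)
g(193, 213) + 13261 = (-47/3 - 9/5*213) + 13261 = (-47/3 - 1917/5) + 13261 = -5986/15 + 13261 = 192929/15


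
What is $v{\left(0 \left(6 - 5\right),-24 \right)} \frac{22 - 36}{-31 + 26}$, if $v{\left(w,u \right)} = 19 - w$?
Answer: $\frac{266}{5} \approx 53.2$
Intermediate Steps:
$v{\left(0 \left(6 - 5\right),-24 \right)} \frac{22 - 36}{-31 + 26} = \left(19 - 0 \left(6 - 5\right)\right) \frac{22 - 36}{-31 + 26} = \left(19 - 0 \cdot 1\right) \left(- \frac{14}{-5}\right) = \left(19 - 0\right) \left(\left(-14\right) \left(- \frac{1}{5}\right)\right) = \left(19 + 0\right) \frac{14}{5} = 19 \cdot \frac{14}{5} = \frac{266}{5}$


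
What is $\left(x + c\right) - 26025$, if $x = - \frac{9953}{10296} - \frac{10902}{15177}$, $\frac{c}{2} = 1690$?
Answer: $- \frac{1179608390171}{52087464} \approx -22647.0$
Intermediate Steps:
$c = 3380$ ($c = 2 \cdot 1690 = 3380$)
$x = - \frac{87767891}{52087464}$ ($x = \left(-9953\right) \frac{1}{10296} - \frac{3634}{5059} = - \frac{9953}{10296} - \frac{3634}{5059} = - \frac{87767891}{52087464} \approx -1.685$)
$\left(x + c\right) - 26025 = \left(- \frac{87767891}{52087464} + 3380\right) - 26025 = \frac{175967860429}{52087464} - 26025 = - \frac{1179608390171}{52087464}$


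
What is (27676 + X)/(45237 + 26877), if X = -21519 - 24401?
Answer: -9122/36057 ≈ -0.25299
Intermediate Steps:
X = -45920
(27676 + X)/(45237 + 26877) = (27676 - 45920)/(45237 + 26877) = -18244/72114 = -18244*1/72114 = -9122/36057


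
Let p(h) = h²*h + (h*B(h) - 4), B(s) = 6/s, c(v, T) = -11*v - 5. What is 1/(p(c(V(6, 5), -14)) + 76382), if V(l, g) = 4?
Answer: -1/41265 ≈ -2.4234e-5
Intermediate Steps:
c(v, T) = -5 - 11*v
p(h) = 2 + h³ (p(h) = h²*h + (h*(6/h) - 4) = h³ + (6 - 4) = h³ + 2 = 2 + h³)
1/(p(c(V(6, 5), -14)) + 76382) = 1/((2 + (-5 - 11*4)³) + 76382) = 1/((2 + (-5 - 44)³) + 76382) = 1/((2 + (-49)³) + 76382) = 1/((2 - 117649) + 76382) = 1/(-117647 + 76382) = 1/(-41265) = -1/41265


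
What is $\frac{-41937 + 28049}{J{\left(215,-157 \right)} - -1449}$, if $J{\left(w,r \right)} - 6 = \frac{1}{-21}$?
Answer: $- \frac{145824}{15277} \approx -9.5453$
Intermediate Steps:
$J{\left(w,r \right)} = \frac{125}{21}$ ($J{\left(w,r \right)} = 6 + \frac{1}{-21} = 6 - \frac{1}{21} = \frac{125}{21}$)
$\frac{-41937 + 28049}{J{\left(215,-157 \right)} - -1449} = \frac{-41937 + 28049}{\frac{125}{21} - -1449} = - \frac{13888}{\frac{125}{21} + 1449} = - \frac{13888}{\frac{30554}{21}} = \left(-13888\right) \frac{21}{30554} = - \frac{145824}{15277}$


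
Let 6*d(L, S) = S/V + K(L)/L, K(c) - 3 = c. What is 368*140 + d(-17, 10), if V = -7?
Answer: 6130868/119 ≈ 51520.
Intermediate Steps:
K(c) = 3 + c
d(L, S) = -S/42 + (3 + L)/(6*L) (d(L, S) = (S/(-7) + (3 + L)/L)/6 = (S*(-⅐) + (3 + L)/L)/6 = (-S/7 + (3 + L)/L)/6 = -S/42 + (3 + L)/(6*L))
368*140 + d(-17, 10) = 368*140 + (1/42)*(21 + 7*(-17) - 1*(-17)*10)/(-17) = 51520 + (1/42)*(-1/17)*(21 - 119 + 170) = 51520 + (1/42)*(-1/17)*72 = 51520 - 12/119 = 6130868/119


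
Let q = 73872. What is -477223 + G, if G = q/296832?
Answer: -2951145493/6184 ≈ -4.7722e+5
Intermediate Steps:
G = 1539/6184 (G = 73872/296832 = 73872*(1/296832) = 1539/6184 ≈ 0.24887)
-477223 + G = -477223 + 1539/6184 = -2951145493/6184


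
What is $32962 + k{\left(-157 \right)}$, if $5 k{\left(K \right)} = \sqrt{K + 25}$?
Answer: $32962 + \frac{2 i \sqrt{33}}{5} \approx 32962.0 + 2.2978 i$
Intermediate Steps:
$k{\left(K \right)} = \frac{\sqrt{25 + K}}{5}$ ($k{\left(K \right)} = \frac{\sqrt{K + 25}}{5} = \frac{\sqrt{25 + K}}{5}$)
$32962 + k{\left(-157 \right)} = 32962 + \frac{\sqrt{25 - 157}}{5} = 32962 + \frac{\sqrt{-132}}{5} = 32962 + \frac{2 i \sqrt{33}}{5}$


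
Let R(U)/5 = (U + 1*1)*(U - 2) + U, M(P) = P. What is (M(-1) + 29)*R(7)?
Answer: 6580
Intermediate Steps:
R(U) = 5*U + 5*(1 + U)*(-2 + U) (R(U) = 5*((U + 1*1)*(U - 2) + U) = 5*((U + 1)*(-2 + U) + U) = 5*((1 + U)*(-2 + U) + U) = 5*(U + (1 + U)*(-2 + U)) = 5*U + 5*(1 + U)*(-2 + U))
(M(-1) + 29)*R(7) = (-1 + 29)*(-10 + 5*7²) = 28*(-10 + 5*49) = 28*(-10 + 245) = 28*235 = 6580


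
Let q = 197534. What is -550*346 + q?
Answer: 7234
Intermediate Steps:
-550*346 + q = -550*346 + 197534 = -190300 + 197534 = 7234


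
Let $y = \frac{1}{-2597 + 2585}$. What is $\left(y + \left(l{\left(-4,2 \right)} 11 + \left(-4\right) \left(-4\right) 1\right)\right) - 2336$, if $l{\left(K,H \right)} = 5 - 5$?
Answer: $- \frac{27841}{12} \approx -2320.1$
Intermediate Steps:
$l{\left(K,H \right)} = 0$
$y = - \frac{1}{12}$ ($y = \frac{1}{-12} = - \frac{1}{12} \approx -0.083333$)
$\left(y + \left(l{\left(-4,2 \right)} 11 + \left(-4\right) \left(-4\right) 1\right)\right) - 2336 = \left(- \frac{1}{12} + \left(0 \cdot 11 + \left(-4\right) \left(-4\right) 1\right)\right) - 2336 = \left(- \frac{1}{12} + \left(0 + 16 \cdot 1\right)\right) - 2336 = \left(- \frac{1}{12} + \left(0 + 16\right)\right) - 2336 = \left(- \frac{1}{12} + 16\right) - 2336 = \frac{191}{12} - 2336 = - \frac{27841}{12}$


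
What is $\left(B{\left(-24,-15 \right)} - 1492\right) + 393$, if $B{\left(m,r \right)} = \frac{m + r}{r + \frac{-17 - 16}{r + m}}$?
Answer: $- \frac{201709}{184} \approx -1096.2$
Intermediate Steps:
$B{\left(m,r \right)} = \frac{m + r}{r - \frac{33}{m + r}}$
$\left(B{\left(-24,-15 \right)} - 1492\right) + 393 = \left(\frac{\left(-24 - 15\right)^{2}}{-33 + \left(-15\right)^{2} - -360} - 1492\right) + 393 = \left(\frac{\left(-39\right)^{2}}{-33 + 225 + 360} - 1492\right) + 393 = \left(\frac{1521}{552} - 1492\right) + 393 = \left(1521 \cdot \frac{1}{552} - 1492\right) + 393 = \left(\frac{507}{184} - 1492\right) + 393 = - \frac{274021}{184} + 393 = - \frac{201709}{184}$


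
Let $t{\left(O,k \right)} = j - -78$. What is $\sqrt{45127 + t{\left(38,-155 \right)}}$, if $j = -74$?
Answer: $\sqrt{45131} \approx 212.44$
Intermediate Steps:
$t{\left(O,k \right)} = 4$ ($t{\left(O,k \right)} = -74 - -78 = -74 + 78 = 4$)
$\sqrt{45127 + t{\left(38,-155 \right)}} = \sqrt{45127 + 4} = \sqrt{45131}$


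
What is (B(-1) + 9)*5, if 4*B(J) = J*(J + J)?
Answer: 95/2 ≈ 47.500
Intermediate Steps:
B(J) = J**2/2 (B(J) = (J*(J + J))/4 = (J*(2*J))/4 = (2*J**2)/4 = J**2/2)
(B(-1) + 9)*5 = ((1/2)*(-1)**2 + 9)*5 = ((1/2)*1 + 9)*5 = (1/2 + 9)*5 = (19/2)*5 = 95/2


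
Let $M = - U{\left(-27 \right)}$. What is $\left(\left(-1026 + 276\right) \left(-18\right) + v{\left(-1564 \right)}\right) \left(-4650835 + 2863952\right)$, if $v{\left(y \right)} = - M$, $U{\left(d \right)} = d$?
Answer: $-24074674659$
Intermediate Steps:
$M = 27$ ($M = \left(-1\right) \left(-27\right) = 27$)
$v{\left(y \right)} = -27$ ($v{\left(y \right)} = \left(-1\right) 27 = -27$)
$\left(\left(-1026 + 276\right) \left(-18\right) + v{\left(-1564 \right)}\right) \left(-4650835 + 2863952\right) = \left(\left(-1026 + 276\right) \left(-18\right) - 27\right) \left(-4650835 + 2863952\right) = \left(\left(-750\right) \left(-18\right) - 27\right) \left(-1786883\right) = \left(13500 - 27\right) \left(-1786883\right) = 13473 \left(-1786883\right) = -24074674659$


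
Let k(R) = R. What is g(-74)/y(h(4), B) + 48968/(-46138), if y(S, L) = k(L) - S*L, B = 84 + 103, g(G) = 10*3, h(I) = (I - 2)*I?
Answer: -1925978/1776313 ≈ -1.0843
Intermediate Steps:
h(I) = I*(-2 + I) (h(I) = (-2 + I)*I = I*(-2 + I))
g(G) = 30
B = 187
y(S, L) = L - L*S (y(S, L) = L - S*L = L - L*S)
g(-74)/y(h(4), B) + 48968/(-46138) = 30/((187*(1 - 4*(-2 + 4)))) + 48968/(-46138) = 30/((187*(1 - 4*2))) + 48968*(-1/46138) = 30/((187*(1 - 1*8))) - 24484/23069 = 30/((187*(1 - 8))) - 24484/23069 = 30/((187*(-7))) - 24484/23069 = 30/(-1309) - 24484/23069 = 30*(-1/1309) - 24484/23069 = -30/1309 - 24484/23069 = -1925978/1776313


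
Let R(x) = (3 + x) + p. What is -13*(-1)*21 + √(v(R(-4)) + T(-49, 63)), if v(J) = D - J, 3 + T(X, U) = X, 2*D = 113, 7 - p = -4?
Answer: 273 + I*√22/2 ≈ 273.0 + 2.3452*I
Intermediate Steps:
p = 11 (p = 7 - 1*(-4) = 7 + 4 = 11)
D = 113/2 (D = (½)*113 = 113/2 ≈ 56.500)
R(x) = 14 + x (R(x) = (3 + x) + 11 = 14 + x)
T(X, U) = -3 + X
v(J) = 113/2 - J
-13*(-1)*21 + √(v(R(-4)) + T(-49, 63)) = -13*(-1)*21 + √((113/2 - (14 - 4)) + (-3 - 49)) = 13*21 + √((113/2 - 1*10) - 52) = 273 + √((113/2 - 10) - 52) = 273 + √(93/2 - 52) = 273 + √(-11/2) = 273 + I*√22/2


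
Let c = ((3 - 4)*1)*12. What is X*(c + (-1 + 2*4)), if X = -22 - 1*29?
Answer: 255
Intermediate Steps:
X = -51 (X = -22 - 29 = -51)
c = -12 (c = -1*1*12 = -1*12 = -12)
X*(c + (-1 + 2*4)) = -51*(-12 + (-1 + 2*4)) = -51*(-12 + (-1 + 8)) = -51*(-12 + 7) = -51*(-5) = 255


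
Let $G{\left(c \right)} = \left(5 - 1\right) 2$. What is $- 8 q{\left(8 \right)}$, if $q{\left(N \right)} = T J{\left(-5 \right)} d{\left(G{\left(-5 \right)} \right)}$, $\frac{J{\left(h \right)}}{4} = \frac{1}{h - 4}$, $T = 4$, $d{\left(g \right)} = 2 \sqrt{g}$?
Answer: $\frac{512 \sqrt{2}}{9} \approx 80.453$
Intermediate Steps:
$G{\left(c \right)} = 8$ ($G{\left(c \right)} = 4 \cdot 2 = 8$)
$J{\left(h \right)} = \frac{4}{-4 + h}$ ($J{\left(h \right)} = \frac{4}{h - 4} = \frac{4}{-4 + h}$)
$q{\left(N \right)} = - \frac{64 \sqrt{2}}{9}$ ($q{\left(N \right)} = 4 \frac{4}{-4 - 5} \cdot 2 \sqrt{8} = 4 \frac{4}{-9} \cdot 2 \cdot 2 \sqrt{2} = 4 \cdot 4 \left(- \frac{1}{9}\right) 4 \sqrt{2} = 4 \left(- \frac{4}{9}\right) 4 \sqrt{2} = - \frac{16 \cdot 4 \sqrt{2}}{9} = - \frac{64 \sqrt{2}}{9}$)
$- 8 q{\left(8 \right)} = - 8 \left(- \frac{64 \sqrt{2}}{9}\right) = \frac{512 \sqrt{2}}{9}$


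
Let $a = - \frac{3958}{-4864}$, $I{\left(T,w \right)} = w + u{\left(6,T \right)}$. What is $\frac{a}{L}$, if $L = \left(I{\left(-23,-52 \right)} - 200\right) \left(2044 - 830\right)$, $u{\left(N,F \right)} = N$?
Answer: $- \frac{1979}{726302208} \approx -2.7248 \cdot 10^{-6}$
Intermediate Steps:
$I{\left(T,w \right)} = 6 + w$ ($I{\left(T,w \right)} = w + 6 = 6 + w$)
$a = \frac{1979}{2432}$ ($a = \left(-3958\right) \left(- \frac{1}{4864}\right) = \frac{1979}{2432} \approx 0.81373$)
$L = -298644$ ($L = \left(\left(6 - 52\right) - 200\right) \left(2044 - 830\right) = \left(-46 - 200\right) 1214 = \left(-246\right) 1214 = -298644$)
$\frac{a}{L} = \frac{1979}{2432 \left(-298644\right)} = \frac{1979}{2432} \left(- \frac{1}{298644}\right) = - \frac{1979}{726302208}$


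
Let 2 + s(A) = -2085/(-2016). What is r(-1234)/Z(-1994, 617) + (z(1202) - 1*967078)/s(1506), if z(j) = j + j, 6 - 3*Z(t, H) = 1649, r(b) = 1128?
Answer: 1065090508488/1066307 ≈ 9.9886e+5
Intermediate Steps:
Z(t, H) = -1643/3 (Z(t, H) = 2 - ⅓*1649 = 2 - 1649/3 = -1643/3)
s(A) = -649/672 (s(A) = -2 - 2085/(-2016) = -2 - 2085*(-1/2016) = -2 + 695/672 = -649/672)
z(j) = 2*j
r(-1234)/Z(-1994, 617) + (z(1202) - 1*967078)/s(1506) = 1128/(-1643/3) + (2*1202 - 1*967078)/(-649/672) = 1128*(-3/1643) + (2404 - 967078)*(-672/649) = -3384/1643 - 964674*(-672/649) = -3384/1643 + 648260928/649 = 1065090508488/1066307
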